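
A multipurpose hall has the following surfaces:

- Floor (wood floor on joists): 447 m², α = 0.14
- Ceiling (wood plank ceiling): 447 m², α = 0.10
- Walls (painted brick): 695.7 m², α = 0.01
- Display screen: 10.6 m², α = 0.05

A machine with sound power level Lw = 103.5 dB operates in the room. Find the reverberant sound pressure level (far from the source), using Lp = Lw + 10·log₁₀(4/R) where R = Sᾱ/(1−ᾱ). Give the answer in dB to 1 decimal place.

88.6 dB

Σ(Sᵢαᵢ) = 447·0.14 + 447·0.10 + 695.7·0.01 + 10.6·0.05 = 114.767; total area S = 1600.3 m².
ᾱ = 114.767/1600.3 = 0.0717; R = Sᾱ/(1−ᾱ) = 114.767/(1−0.0717) = 123.631 m².
Lp = Lw + 10 log₁₀(4/R) = 103.5 -14.90 = 88.6 dB.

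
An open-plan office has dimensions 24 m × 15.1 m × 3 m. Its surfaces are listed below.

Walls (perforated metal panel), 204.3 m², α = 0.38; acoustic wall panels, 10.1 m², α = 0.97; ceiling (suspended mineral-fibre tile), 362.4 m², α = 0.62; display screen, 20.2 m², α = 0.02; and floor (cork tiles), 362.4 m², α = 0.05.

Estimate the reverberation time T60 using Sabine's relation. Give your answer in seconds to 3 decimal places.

Equivalent absorption area: A = 204.3×0.38 + 10.1×0.97 + 362.4×0.62 + 20.2×0.02 + 362.4×0.05 = 330.643 m².
Volume V = 24 × 15.1 × 3 = 1087.2 m³.
RT60 = 0.161 · V / A = 0.161 × 1087.2 / 330.643 = 0.529 s.

0.529 s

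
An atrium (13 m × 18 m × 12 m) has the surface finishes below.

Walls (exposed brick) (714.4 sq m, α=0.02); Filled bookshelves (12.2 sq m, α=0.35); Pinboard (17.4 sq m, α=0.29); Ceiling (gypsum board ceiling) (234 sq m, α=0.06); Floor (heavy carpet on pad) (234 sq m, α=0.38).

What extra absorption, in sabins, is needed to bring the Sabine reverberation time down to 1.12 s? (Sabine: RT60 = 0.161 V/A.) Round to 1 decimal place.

277.1 sabins

Total absorption A₁ = 714.4×0.02 + 12.2×0.35 + 17.4×0.29 + 234×0.06 + 234×0.38
  = 14.288 + 4.270 + 5.046 + 14.040 + 88.920 = 126.564 sq m sabins.
For T = 1.12 s, need A₂ = 0.161·V/T = 0.161·2808/1.12 = 403.650 sabins.
Shortfall: 403.650 − 126.564 = 277.1 sabins.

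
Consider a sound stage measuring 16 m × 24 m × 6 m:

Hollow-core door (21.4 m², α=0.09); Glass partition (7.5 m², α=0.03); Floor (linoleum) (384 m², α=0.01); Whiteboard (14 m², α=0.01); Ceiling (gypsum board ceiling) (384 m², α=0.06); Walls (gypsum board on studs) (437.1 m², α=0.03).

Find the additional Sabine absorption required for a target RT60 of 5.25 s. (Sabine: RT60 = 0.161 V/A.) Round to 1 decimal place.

28.4 sabins

Summing Sᵢαᵢ: 1.926 + 0.225 + 3.840 + 0.140 + 23.040 + 13.113 → A₁ = 42.284 sabins.
V = 2304 m³. Required absorption A₂ = 0.161 × 2304 / 5.25 = 70.656 sabins.
Additional absorption ΔA = 70.656 − 42.284 = 28.4 sabins.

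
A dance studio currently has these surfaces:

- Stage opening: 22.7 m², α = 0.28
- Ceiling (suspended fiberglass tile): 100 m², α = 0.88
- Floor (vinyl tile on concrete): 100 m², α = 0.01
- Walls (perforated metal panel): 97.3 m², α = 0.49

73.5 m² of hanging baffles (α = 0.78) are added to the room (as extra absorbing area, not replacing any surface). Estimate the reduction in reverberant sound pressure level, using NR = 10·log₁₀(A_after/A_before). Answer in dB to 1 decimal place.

A_before = Σ Sᵢαᵢ = 22.7·0.28 + 100·0.88 + 100·0.01 + 97.3·0.49 = 143.033 sabins.
Added absorption = 73.5 × 0.78 = 57.330 sabins.
New total A_after = 200.363 sabins.
NR = 10·log₁₀(200.363/143.033) = 1.5 dB.

1.5 dB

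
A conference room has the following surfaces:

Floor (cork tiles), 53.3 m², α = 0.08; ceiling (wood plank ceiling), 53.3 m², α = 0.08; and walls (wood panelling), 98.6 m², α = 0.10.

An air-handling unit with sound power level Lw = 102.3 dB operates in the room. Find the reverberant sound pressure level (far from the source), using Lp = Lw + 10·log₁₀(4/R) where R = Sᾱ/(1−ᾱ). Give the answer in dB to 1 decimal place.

95.3 dB

Σ(Sᵢαᵢ) = 53.3×0.08 + 53.3×0.08 + 98.6×0.10 = 18.388; total area S = 205.2 m².
ᾱ = 18.388/205.2 = 0.0896; R = Sᾱ/(1−ᾱ) = 18.388/(1−0.0896) = 20.198 m².
Lp = 102.3 + 10·log₁₀(4/20.198) = 102.3 + (-7.03) = 95.3 dB.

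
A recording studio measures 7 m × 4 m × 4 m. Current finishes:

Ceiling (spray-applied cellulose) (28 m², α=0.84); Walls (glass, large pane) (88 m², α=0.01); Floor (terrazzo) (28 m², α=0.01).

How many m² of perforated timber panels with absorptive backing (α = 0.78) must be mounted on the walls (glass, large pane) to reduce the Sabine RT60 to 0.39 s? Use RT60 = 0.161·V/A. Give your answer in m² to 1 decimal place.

Summing Sᵢαᵢ: 23.520 + 0.880 + 0.280 → A₁ = 24.680 sabins.
V = 112 m³. Target absorption A₂ = 0.161 × 112 / 0.39 = 46.236 sabins.
ΔA needed = 46.236 − 24.680 = 21.556 sabins.
Each m² of panel replacing the walls (glass, large pane) adds (0.78 − 0.01) = 0.77 sabins.
Panel area = 21.556 / 0.77 = 28.0 m².

28.0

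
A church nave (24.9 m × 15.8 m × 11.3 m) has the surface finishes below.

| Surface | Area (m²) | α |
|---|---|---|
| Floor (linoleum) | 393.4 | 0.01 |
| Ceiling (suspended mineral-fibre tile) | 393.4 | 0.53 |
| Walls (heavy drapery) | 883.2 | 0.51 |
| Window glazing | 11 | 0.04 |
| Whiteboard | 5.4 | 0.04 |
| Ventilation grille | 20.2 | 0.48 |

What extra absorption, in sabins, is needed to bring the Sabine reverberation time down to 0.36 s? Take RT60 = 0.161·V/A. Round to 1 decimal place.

1315.0 sabins

Equivalent absorption area: A₁ = 393.4*0.01 + 393.4*0.53 + 883.2*0.51 + 11*0.04 + 5.4*0.04 + 20.2*0.48 = 673.220 m².
For T = 0.36 s, need A₂ = 0.161·V/T = 0.161·4445.646/0.36 = 1988.192 sabins.
Shortfall: 1988.192 − 673.220 = 1315.0 sabins.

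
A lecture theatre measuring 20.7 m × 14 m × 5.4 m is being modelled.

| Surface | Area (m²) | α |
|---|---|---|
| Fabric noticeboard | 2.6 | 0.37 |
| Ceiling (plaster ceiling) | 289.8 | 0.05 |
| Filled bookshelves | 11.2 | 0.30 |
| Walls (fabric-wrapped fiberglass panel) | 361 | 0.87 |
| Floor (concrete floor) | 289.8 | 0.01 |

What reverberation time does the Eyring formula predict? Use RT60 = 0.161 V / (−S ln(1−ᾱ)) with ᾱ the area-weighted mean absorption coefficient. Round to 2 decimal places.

0.61 seconds

S = Σ Sᵢ = 954.4 m².
Absorption A = 2.6·0.37 + 289.8·0.05 + 11.2·0.30 + 361·0.87 + 289.8·0.01 = 335.780 sabins.
Mean coefficient ᾱ = A/S = 0.3518.
Eyring denominator: −S ln(1−ᾱ) = 413.786.
V = 20.7 × 14 × 5.4 = 1564.92 m³.
T = 0.161·V/[−S·ln(1−ᾱ)] = 0.161·1564.92/413.786 = 0.61 s.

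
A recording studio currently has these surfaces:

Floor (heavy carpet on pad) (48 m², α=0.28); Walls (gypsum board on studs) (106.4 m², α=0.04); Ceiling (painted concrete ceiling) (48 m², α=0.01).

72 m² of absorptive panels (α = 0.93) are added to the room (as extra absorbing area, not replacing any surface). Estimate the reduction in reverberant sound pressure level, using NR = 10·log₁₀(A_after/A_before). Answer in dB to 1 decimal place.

Equivalent absorption area: A_before = 48·0.28 + 106.4·0.04 + 48·0.01 = 18.176 m².
Treatment contributes 72·0.93 = 66.960 sabins.
New total A_after = 85.136 sabins.
NR = 10·log₁₀(85.136/18.176) = 6.7 dB.

6.7 dB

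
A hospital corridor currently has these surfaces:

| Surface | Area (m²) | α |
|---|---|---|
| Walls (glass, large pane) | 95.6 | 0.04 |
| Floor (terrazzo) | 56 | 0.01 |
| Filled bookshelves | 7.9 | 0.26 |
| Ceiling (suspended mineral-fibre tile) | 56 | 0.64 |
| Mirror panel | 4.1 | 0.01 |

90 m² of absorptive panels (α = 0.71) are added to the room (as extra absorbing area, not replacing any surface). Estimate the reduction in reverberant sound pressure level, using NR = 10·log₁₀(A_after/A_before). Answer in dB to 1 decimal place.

4.0 dB

Equivalent absorption area: A_before = 95.6*0.04 + 56*0.01 + 7.9*0.26 + 56*0.64 + 4.1*0.01 = 42.319 m².
Added absorption = 90 × 0.71 = 63.900 sabins.
A_after = 42.319 + 63.900 = 106.219 sabins.
Reduction = 10 log₁₀(A_after/A_before) = 10 log₁₀(2.5100) = 4.0 dB.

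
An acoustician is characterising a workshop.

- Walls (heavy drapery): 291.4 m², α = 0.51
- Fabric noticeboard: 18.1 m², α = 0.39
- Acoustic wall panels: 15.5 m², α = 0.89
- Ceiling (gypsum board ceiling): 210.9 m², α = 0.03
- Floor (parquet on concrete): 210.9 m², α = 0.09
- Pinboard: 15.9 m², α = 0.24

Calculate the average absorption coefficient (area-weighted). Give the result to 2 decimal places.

0.26

S = Σ Sᵢ = 291.4 + 18.1 + 15.5 + 210.9 + 210.9 + 15.9 = 762.7 m².
Σ(Sᵢαᵢ) = 291.4×0.51 + 18.1×0.39 + 15.5×0.89 + 210.9×0.03 + 210.9×0.09 + 15.9×0.24 = 198.592.
ᾱ = 198.592 / 762.7 = 0.26.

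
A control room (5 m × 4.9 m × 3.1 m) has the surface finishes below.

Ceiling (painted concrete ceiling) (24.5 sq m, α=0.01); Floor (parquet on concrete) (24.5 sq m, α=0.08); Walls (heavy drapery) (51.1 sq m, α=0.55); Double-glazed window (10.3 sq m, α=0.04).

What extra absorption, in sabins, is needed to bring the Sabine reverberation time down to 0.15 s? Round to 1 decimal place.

Total absorption A₁ = 24.5×0.01 + 24.5×0.08 + 51.1×0.55 + 10.3×0.04
  = 0.245 + 1.960 + 28.105 + 0.412 = 30.722 sq m sabins.
V = 75.95 m³. Required absorption A₂ = 0.161 × 75.95 / 0.15 = 81.520 sabins.
Additional absorption ΔA = 81.520 − 30.722 = 50.8 sabins.

50.8 sabins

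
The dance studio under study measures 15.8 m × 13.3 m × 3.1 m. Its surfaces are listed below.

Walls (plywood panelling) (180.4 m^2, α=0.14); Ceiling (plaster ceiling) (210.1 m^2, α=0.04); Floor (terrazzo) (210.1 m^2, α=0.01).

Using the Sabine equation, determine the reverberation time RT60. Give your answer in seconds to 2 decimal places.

2.93 s

Equivalent absorption area: A = 180.4*0.14 + 210.1*0.04 + 210.1*0.01 = 35.761 m^2.
Room volume: 651.434 m³.
RT60 = 0.161 · V / A = 0.161 × 651.434 / 35.761 = 2.93 s.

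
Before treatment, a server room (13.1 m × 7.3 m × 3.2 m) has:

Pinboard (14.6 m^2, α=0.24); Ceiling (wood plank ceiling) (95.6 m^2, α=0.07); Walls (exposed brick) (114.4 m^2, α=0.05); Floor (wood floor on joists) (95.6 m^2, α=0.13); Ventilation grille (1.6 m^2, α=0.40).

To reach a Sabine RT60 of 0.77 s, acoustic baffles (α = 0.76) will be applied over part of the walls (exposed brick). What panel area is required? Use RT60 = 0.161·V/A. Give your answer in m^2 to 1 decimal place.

A₁ = Σ Sᵢαᵢ = 14.6*0.24 + 95.6*0.07 + 114.4*0.05 + 95.6*0.13 + 1.6*0.40 = 28.984 sabins.
V = 306.016 m³. Target absorption A₂ = 0.161 × 306.016 / 0.77 = 63.985 sabins.
ΔA needed = 63.985 − 28.984 = 35.001 sabins.
Net gain per m^2: Δα = 0.76 − 0.05 = 0.71.
Panel area = 35.001 / 0.71 = 49.3 m^2.

49.3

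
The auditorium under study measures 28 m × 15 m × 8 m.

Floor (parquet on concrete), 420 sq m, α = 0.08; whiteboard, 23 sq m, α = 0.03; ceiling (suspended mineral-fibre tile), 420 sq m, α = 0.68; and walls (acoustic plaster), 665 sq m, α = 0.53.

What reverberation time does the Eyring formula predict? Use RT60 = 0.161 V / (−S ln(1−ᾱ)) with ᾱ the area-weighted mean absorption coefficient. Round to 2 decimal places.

0.61 sec

Total surface area S = 420 + 23 + 420 + 665 = 1528.0 sq m.
Σ(Sᵢαᵢ) = 420·0.08 + 23·0.03 + 420·0.68 + 665·0.53 = 672.340.
ᾱ = 672.340 / 1528.0 = 0.4400.
Eyring denominator: −S ln(1−ᾱ) = 885.963.
V = 28 × 15 × 8 = 3360 m³.
T = 0.161·V/[−S·ln(1−ᾱ)] = 0.161·3360/885.963 = 0.61 s.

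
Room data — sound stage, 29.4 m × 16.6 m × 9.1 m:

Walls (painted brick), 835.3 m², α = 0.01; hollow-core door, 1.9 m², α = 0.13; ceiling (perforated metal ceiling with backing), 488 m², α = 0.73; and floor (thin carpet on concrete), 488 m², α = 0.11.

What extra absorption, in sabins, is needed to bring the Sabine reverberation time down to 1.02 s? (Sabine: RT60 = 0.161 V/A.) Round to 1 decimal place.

Summing Sᵢαᵢ: 8.353 + 0.247 + 356.240 + 53.680 → A₁ = 418.520 sabins.
For T = 1.02 s, need A₂ = 0.161·V/T = 0.161·4441.164/1.02 = 701.007 sabins.
Additional absorption ΔA = 701.007 − 418.520 = 282.5 sabins.

282.5 sabins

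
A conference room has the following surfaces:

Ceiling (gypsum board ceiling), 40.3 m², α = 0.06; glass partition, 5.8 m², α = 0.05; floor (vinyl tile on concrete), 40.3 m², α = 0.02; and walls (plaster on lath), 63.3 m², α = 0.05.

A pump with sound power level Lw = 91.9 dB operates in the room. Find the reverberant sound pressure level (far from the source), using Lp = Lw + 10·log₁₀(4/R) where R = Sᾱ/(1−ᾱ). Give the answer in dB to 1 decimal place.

89.5 dB

A = 6.679 sabins; S = 149.7 m².
ᾱ = 0.0446, so room constant R = A/(1−ᾱ) = 6.991 m².
Lp = 91.9 + 10·log₁₀(4/6.991) = 91.9 + (-2.42) = 89.5 dB.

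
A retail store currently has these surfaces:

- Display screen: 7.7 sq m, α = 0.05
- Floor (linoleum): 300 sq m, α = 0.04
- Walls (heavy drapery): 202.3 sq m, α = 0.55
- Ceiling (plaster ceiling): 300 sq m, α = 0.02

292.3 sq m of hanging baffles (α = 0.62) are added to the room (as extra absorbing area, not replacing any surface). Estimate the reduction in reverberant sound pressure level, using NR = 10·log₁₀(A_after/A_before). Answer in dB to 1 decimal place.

3.8 dB

Equivalent absorption area: A_before = 7.7×0.05 + 300×0.04 + 202.3×0.55 + 300×0.02 = 129.650 sq m.
Added absorption = 292.3 × 0.62 = 181.226 sabins.
A_after = 129.650 + 181.226 = 310.876 sabins.
Reduction = 10 log₁₀(A_after/A_before) = 10 log₁₀(2.3978) = 3.8 dB.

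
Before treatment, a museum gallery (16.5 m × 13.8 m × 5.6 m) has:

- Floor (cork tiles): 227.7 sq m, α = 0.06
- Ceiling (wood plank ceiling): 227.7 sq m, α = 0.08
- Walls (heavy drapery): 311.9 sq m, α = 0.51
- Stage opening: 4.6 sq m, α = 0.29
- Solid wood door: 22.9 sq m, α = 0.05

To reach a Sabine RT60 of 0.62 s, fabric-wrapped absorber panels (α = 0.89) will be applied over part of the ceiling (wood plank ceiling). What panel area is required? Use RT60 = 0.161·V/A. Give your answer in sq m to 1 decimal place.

170.0

Total absorption A₁ = 227.7·0.06 + 227.7·0.08 + 311.9·0.51 + 4.6·0.29 + 22.9·0.05
  = 13.662 + 18.216 + 159.069 + 1.334 + 1.145 = 193.426 sq m sabins.
V = 1275.12 m³. Target absorption A₂ = 0.161 × 1275.12 / 0.62 = 331.120 sabins.
Absorption to add: 331.120 − 193.426 = 137.694 sabins.
Net gain per sq m: Δα = 0.89 − 0.08 = 0.81.
Area = ΔA/Δα = 137.694/0.81 = 170.0 sq m.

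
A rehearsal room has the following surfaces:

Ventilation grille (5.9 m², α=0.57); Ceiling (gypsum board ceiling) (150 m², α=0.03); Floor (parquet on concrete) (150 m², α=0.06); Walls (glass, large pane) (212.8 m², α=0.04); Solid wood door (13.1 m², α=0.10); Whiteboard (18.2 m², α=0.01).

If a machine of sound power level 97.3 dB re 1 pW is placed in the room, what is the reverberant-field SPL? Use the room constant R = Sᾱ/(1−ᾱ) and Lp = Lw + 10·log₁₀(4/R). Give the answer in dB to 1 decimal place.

88.8 dB

A = 26.867 sabins; S = 550.0 m².
ᾱ = 26.867/550.0 = 0.0488; R = Sᾱ/(1−ᾱ) = 26.867/(1−0.0488) = 28.245 m².
Lp = 97.3 + 10·log₁₀(4/28.245) = 97.3 + (-8.49) = 88.8 dB.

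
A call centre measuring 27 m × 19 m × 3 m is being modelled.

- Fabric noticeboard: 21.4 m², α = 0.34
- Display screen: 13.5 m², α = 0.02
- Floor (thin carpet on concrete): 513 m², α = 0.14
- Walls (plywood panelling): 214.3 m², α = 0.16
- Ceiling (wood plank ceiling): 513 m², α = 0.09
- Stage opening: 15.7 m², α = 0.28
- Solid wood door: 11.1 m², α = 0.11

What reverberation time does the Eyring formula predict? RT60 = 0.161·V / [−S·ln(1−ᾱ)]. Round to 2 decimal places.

S = Σ Sᵢ = 1302.0 m².
Σ(Sᵢαᵢ) = 21.4×0.34 + 13.5×0.02 + 513×0.14 + 214.3×0.16 + 513×0.09 + 15.7×0.28 + 11.1×0.11 = 165.441.
ᾱ = 165.441 / 1302.0 = 0.1271.
Eyring denominator: −S ln(1−ᾱ) = 176.986.
V = 27 × 19 × 3 = 1539 m³.
RT60 = 0.161 × 1539 / 176.986 = 1.40 s.

1.40 s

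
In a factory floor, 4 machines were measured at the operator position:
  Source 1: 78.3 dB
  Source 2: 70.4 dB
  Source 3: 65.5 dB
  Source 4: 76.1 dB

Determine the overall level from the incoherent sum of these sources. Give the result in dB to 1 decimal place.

Converting to relative power and adding: 10^(78.3/10) + 10^(70.4/10) + 10^(65.5/10) + 10^(76.1/10) = 1.229e+08.
L_total = 10·log₁₀(1.229e+08) = 80.9 dB.

80.9 dB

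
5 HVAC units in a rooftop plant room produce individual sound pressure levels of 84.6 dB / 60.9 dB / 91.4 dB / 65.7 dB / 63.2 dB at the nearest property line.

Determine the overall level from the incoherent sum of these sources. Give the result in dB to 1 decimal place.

Sum in the linear (power) domain: Σ 10^(Lᵢ/10) = 10^(84.6/10) + 10^(60.9/10) + 10^(91.4/10) + 10^(65.7/10) + 10^(63.2/10) = 1.676e+09.
L_total = 10·log₁₀(1.676e+09) = 92.2 dB.

92.2 dB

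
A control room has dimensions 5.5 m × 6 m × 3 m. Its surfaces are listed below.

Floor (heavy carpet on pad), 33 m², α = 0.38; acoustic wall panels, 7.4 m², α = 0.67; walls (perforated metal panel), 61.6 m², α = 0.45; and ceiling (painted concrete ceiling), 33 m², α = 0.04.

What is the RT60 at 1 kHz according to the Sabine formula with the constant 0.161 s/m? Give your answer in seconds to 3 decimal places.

0.342 s

Equivalent absorption area: A = 33·0.38 + 7.4·0.67 + 61.6·0.45 + 33·0.04 = 46.538 m².
V = 5.5·6·3 = 99 m³.
Sabine: RT60 = 0.161 × 99 / 46.538 = 0.342 s.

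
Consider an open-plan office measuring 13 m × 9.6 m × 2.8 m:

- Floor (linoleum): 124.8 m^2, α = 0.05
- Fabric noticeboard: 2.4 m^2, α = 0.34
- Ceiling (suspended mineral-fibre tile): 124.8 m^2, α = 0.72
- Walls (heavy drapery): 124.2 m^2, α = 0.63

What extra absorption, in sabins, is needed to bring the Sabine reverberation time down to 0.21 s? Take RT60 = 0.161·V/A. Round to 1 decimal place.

Total absorption A₁ = 124.8·0.05 + 2.4·0.34 + 124.8·0.72 + 124.2·0.63
  = 6.240 + 0.816 + 89.856 + 78.246 = 175.158 m^2 sabins.
For T = 0.21 s, need A₂ = 0.161·V/T = 0.161·349.44/0.21 = 267.904 sabins.
ΔA = A₂ − A₁ = 267.904 − 175.158 = 92.7 sabins.

92.7 sabins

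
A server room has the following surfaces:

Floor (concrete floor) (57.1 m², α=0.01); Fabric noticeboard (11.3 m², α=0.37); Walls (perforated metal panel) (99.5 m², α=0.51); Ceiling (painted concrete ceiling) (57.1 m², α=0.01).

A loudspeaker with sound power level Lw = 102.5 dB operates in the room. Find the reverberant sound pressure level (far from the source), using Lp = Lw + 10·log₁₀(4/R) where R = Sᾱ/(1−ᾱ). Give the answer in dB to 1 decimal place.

89.8 dB

Σ(Sᵢαᵢ) = 57.1·0.01 + 11.3·0.37 + 99.5·0.51 + 57.1·0.01 = 56.068; total area S = 225.0 m².
ᾱ = 0.2492, so room constant R = A/(1−ᾱ) = 74.678 m².
Lp = Lw + 10 log₁₀(4/R) = 102.5 -12.71 = 89.8 dB.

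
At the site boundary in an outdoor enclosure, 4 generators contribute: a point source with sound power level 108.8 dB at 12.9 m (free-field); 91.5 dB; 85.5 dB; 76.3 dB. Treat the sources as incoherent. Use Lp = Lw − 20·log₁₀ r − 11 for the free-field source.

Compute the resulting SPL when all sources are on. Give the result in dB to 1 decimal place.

Source at 12.9 m: Lp = 108.8 − 20·log₁₀(12.9) − 11 = 75.6 dB.
Sum in the linear (power) domain: Σ 10^(Lᵢ/10) = 10^(75.6/10) + 10^(91.5/10) + 10^(85.5/10) + 10^(76.3/10) = 1.846e+09.
L_total = 10·log₁₀(1.846e+09) = 92.7 dB.

92.7 dB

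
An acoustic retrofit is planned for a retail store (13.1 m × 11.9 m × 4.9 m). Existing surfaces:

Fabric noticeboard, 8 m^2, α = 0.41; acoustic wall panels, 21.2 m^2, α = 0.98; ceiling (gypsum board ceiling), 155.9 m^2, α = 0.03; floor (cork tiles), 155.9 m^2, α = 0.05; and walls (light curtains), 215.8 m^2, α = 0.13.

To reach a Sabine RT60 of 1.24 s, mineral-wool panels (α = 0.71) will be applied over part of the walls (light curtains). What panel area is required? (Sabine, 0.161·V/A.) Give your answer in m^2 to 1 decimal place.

59.6

Summing Sᵢαᵢ: 3.280 + 20.776 + 4.677 + 7.795 + 28.054 → A₁ = 64.582 sabins.
Required A₂ = 0.161·763.861/1.24 = 99.179 sabins.
Absorption to add: 99.179 − 64.582 = 34.597 sabins.
Net gain per m^2: Δα = 0.71 − 0.13 = 0.58.
Panel area = 34.597 / 0.58 = 59.6 m^2.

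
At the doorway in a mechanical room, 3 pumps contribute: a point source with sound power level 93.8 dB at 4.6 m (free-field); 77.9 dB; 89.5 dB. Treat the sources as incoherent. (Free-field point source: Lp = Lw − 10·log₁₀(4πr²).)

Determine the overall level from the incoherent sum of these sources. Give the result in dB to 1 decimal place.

Source at 4.6 m: Lp = 93.8 − 10·log₁₀(4π·4.6²) = 93.8 − 10·log₁₀(265.904) = 69.6 dB.
Sum in the linear (power) domain: Σ 10^(Lᵢ/10) = 10^(69.6/10) + 10^(77.9/10) + 10^(89.5/10) = 9.62e+08.
Back to dB: 10·log₁₀ Σ = 89.8 dB.

89.8 dB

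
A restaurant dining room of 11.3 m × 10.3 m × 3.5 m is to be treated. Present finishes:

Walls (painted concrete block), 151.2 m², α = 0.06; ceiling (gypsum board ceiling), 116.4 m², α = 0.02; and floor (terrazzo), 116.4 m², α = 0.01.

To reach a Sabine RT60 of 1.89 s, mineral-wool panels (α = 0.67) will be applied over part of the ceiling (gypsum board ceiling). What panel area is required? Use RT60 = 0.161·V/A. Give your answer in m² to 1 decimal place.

34.1

Equivalent absorption area: A₁ = 151.2·0.06 + 116.4·0.02 + 116.4·0.01 = 12.564 m².
Required A₂ = 0.161·407.365/1.89 = 34.701 sabins.
ΔA needed = 34.701 − 12.564 = 22.137 sabins.
Each m² of panel replacing the ceiling (gypsum board ceiling) adds (0.67 − 0.02) = 0.65 sabins.
Panel area = 22.137 / 0.65 = 34.1 m².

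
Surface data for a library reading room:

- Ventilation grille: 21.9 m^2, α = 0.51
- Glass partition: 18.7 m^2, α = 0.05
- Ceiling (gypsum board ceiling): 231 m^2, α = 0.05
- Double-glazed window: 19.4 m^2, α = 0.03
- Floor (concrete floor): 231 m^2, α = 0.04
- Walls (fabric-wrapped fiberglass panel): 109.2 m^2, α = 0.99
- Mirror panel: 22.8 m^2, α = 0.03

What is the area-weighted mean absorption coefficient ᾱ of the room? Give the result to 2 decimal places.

S = Σ Sᵢ = 21.9 + 18.7 + 231 + 19.4 + 231 + 109.2 + 22.8 = 654.0 m^2.
A = 21.9*0.51 + 18.7*0.05 + 231*0.05 + 19.4*0.03 + 231*0.04 + 109.2*0.99 + 22.8*0.03 = 142.268 sabins.
ᾱ = A/S = 0.22.

0.22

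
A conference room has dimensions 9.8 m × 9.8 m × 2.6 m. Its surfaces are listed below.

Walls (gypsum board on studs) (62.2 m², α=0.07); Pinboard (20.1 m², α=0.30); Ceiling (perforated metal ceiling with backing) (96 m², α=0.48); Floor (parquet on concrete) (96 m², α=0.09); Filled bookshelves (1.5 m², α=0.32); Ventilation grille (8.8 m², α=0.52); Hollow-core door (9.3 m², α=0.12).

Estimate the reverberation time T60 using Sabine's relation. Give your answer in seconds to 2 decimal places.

0.56 s

A = Σ Sᵢαᵢ = 62.2×0.07 + 20.1×0.30 + 96×0.48 + 96×0.09 + 1.5×0.32 + 8.8×0.52 + 9.3×0.12 = 71.276 sabins.
V = 9.8·9.8·2.6 = 249.704 m³.
T = 0.161 V/A = 0.161·249.704/71.276 = 0.56 s.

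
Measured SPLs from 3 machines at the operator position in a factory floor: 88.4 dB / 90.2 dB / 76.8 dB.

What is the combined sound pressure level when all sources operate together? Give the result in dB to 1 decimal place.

92.5 dB

Σ 10^(Lᵢ/10) = 1.787e+09.
Back to dB: 10·log₁₀ Σ = 92.5 dB.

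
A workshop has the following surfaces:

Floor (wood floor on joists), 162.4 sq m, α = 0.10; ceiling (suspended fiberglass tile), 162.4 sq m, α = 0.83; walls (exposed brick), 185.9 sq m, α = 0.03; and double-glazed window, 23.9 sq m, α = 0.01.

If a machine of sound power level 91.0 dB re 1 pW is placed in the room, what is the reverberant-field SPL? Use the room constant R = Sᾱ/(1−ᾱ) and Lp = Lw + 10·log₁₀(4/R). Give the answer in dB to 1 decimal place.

A = 156.848 sabins; S = 534.6 sq m.
ᾱ = 0.2934, so room constant R = A/(1−ᾱ) = 221.976 sq m.
Lp = Lw + 10 log₁₀(4/R) = 91.0 -17.44 = 73.6 dB.

73.6 dB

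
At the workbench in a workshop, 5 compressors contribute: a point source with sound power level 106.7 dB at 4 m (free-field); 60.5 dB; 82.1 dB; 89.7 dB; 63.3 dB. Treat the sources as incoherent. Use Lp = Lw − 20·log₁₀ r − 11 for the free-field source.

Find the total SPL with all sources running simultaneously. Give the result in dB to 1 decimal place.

91.2 dB

Source at 4 m: Lp = 106.7 − 20·log₁₀(4) − 11 = 83.7 dB.
Converting to relative power and adding: 10^(83.7/10) + 10^(60.5/10) + 10^(82.1/10) + 10^(89.7/10) + 10^(63.3/10) = 1.333e+09.
L_total = 10·log₁₀(1.333e+09) = 91.2 dB.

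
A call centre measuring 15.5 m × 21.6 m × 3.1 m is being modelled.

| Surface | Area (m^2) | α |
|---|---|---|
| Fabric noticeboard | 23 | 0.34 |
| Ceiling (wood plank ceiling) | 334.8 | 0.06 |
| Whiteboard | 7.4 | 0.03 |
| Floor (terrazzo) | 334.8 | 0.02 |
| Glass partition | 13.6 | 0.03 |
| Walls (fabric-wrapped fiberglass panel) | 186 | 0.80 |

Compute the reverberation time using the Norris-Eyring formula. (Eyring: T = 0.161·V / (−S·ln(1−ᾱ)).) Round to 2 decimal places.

S = Σ Sᵢ = 899.6 m^2.
Σ(Sᵢαᵢ) = 23×0.34 + 334.8×0.06 + 7.4×0.03 + 334.8×0.02 + 13.6×0.03 + 186×0.80 = 184.034.
Mean coefficient ᾱ = A/S = 0.2046.
Eyring denominator: −S ln(1−ᾱ) = 205.928.
V = 15.5 × 21.6 × 3.1 = 1037.88 m³.
T = 0.161·V/[−S·ln(1−ᾱ)] = 0.161·1037.88/205.928 = 0.81 s.

0.81 seconds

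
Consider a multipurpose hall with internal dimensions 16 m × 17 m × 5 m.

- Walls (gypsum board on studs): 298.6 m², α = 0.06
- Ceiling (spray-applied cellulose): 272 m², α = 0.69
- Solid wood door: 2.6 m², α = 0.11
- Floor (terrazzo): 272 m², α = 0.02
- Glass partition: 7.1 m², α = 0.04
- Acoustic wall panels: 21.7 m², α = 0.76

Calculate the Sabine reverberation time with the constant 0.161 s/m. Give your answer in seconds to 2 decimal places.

Equivalent absorption area: A = 298.6*0.06 + 272*0.69 + 2.6*0.11 + 272*0.02 + 7.1*0.04 + 21.7*0.76 = 228.098 m².
Room volume: 1360 m³.
T = 0.161 V/A = 0.161·1360/228.098 = 0.96 s.

0.96 sec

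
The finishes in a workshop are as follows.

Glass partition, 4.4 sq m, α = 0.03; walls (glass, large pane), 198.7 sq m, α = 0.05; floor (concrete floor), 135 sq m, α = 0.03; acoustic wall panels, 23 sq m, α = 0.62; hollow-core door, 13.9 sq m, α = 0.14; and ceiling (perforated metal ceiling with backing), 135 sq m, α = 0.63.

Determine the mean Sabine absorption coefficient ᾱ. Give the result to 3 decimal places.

S = Σ Sᵢ = 4.4 + 198.7 + 135 + 23 + 13.9 + 135 = 510.0 sq m.
A = 4.4×0.03 + 198.7×0.05 + 135×0.03 + 23×0.62 + 13.9×0.14 + 135×0.63 = 115.373 sabins.
ᾱ = 115.373 / 510.0 = 0.226.

0.226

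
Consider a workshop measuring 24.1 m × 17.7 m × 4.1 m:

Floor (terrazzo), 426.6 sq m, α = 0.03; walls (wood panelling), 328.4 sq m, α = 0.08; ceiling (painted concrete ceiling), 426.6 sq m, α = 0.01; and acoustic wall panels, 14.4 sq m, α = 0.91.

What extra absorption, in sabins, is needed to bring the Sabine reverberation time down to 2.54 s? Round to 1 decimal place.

Equivalent absorption area: A₁ = 426.6×0.03 + 328.4×0.08 + 426.6×0.01 + 14.4×0.91 = 56.440 sq m.
For T = 2.54 s, need A₂ = 0.161·V/T = 0.161·1748.937/2.54 = 110.858 sabins.
ΔA = A₂ − A₁ = 110.858 − 56.440 = 54.4 sabins.

54.4 sabins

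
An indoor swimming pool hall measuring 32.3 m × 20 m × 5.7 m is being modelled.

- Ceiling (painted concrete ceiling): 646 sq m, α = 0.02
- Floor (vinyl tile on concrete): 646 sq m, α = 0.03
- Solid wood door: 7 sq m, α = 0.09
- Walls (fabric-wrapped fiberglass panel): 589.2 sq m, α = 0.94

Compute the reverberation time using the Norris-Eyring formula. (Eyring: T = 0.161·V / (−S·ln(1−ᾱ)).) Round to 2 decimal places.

0.84 s

S = Σ Sᵢ = 1888.2 sq m.
Absorption A = 646×0.02 + 646×0.03 + 7×0.09 + 589.2×0.94 = 586.778 sabins.
ᾱ = 586.778 / 1888.2 = 0.3108.
−S·ln(1−ᾱ) = −1888.2 × ln(1 − 0.3108) = 702.833.
V = 32.3 × 20 × 5.7 = 3682.2 m³.
T = 0.161·V/[−S·ln(1−ᾱ)] = 0.161·3682.2/702.833 = 0.84 s.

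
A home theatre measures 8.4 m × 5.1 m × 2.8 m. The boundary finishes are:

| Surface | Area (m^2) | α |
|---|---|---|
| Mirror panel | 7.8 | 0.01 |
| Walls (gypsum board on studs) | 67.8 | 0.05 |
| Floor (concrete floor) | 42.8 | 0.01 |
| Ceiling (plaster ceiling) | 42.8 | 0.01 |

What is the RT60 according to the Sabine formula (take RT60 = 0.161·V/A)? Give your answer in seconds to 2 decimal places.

Total absorption A = 7.8*0.01 + 67.8*0.05 + 42.8*0.01 + 42.8*0.01
  = 0.078 + 3.390 + 0.428 + 0.428 = 4.324 m^2 sabins.
Room volume: 119.952 m³.
Sabine: RT60 = 0.161 × 119.952 / 4.324 = 4.47 s.

4.47 s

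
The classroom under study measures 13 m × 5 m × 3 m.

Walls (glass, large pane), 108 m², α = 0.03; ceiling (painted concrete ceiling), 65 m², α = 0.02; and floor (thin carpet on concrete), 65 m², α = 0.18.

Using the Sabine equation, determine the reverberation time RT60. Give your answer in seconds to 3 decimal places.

Equivalent absorption area: A = 108×0.03 + 65×0.02 + 65×0.18 = 16.240 m².
Volume V = 13 × 5 × 3 = 195 m³.
T = 0.161 V/A = 0.161·195/16.240 = 1.933 s.

1.933 s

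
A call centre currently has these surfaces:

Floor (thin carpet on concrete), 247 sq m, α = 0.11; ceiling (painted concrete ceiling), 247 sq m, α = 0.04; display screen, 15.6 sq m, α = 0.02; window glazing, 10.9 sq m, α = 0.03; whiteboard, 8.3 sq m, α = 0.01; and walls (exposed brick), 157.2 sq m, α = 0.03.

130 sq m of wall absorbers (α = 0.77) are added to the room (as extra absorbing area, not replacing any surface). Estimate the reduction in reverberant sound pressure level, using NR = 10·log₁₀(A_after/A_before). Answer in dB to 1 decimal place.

5.3 dB

Summing Sᵢαᵢ: 27.170 + 9.880 + 0.312 + 0.327 + 0.083 + 4.716 → A_before = 42.488 sabins.
Treatment contributes 130·0.77 = 100.100 sabins.
A_after = 42.488 + 100.100 = 142.588 sabins.
Reduction = 10 log₁₀(A_after/A_before) = 10 log₁₀(3.3560) = 5.3 dB.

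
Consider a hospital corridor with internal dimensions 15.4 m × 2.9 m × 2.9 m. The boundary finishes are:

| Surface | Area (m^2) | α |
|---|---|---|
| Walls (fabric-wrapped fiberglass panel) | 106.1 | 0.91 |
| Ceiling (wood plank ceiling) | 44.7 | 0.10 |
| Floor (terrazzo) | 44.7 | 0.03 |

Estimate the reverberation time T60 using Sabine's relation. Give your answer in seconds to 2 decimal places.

Equivalent absorption area: A = 106.1·0.91 + 44.7·0.10 + 44.7·0.03 = 102.362 m^2.
Room volume: 129.514 m³.
Sabine: RT60 = 0.161 × 129.514 / 102.362 = 0.20 s.

0.20 seconds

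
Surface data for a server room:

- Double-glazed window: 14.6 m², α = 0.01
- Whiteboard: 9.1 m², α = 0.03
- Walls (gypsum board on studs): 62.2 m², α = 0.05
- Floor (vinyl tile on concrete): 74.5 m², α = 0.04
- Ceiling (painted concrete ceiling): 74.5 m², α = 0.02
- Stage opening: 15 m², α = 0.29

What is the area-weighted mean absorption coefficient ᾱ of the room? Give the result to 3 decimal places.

S = Σ Sᵢ = 14.6 + 9.1 + 62.2 + 74.5 + 74.5 + 15 = 249.9 m².
A = 14.6×0.01 + 9.1×0.03 + 62.2×0.05 + 74.5×0.04 + 74.5×0.02 + 15×0.29 = 12.349 sabins.
ᾱ = 12.349 / 249.9 = 0.049.

0.049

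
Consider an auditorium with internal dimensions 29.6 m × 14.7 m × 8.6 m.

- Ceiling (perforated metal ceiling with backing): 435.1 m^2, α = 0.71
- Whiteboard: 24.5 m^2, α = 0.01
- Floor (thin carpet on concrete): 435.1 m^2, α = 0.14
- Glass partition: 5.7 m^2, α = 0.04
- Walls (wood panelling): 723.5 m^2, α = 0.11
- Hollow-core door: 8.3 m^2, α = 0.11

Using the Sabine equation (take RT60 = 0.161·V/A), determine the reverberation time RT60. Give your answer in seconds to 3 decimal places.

A = Σ Sᵢαᵢ = 435.1×0.71 + 24.5×0.01 + 435.1×0.14 + 5.7×0.04 + 723.5×0.11 + 8.3×0.11 = 450.806 sabins.
Volume V = 29.6 × 14.7 × 8.6 = 3742.032 m³.
RT60 = 0.161 · V / A = 0.161 × 3742.032 / 450.806 = 1.336 s.

1.336 s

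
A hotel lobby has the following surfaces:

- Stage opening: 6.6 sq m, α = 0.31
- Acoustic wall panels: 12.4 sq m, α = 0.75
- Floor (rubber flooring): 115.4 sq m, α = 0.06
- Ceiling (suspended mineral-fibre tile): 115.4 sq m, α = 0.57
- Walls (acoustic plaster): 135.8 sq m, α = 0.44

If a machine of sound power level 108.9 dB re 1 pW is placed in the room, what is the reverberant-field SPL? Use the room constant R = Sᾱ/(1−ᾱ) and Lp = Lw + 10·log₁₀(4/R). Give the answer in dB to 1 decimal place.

A = 143.800 sabins; S = 385.6 sq m.
ᾱ = 0.3729, so room constant R = A/(1−ᾱ) = 229.310 sq m.
Lp = 108.9 + 10·log₁₀(4/229.310) = 108.9 + (-17.58) = 91.3 dB.

91.3 dB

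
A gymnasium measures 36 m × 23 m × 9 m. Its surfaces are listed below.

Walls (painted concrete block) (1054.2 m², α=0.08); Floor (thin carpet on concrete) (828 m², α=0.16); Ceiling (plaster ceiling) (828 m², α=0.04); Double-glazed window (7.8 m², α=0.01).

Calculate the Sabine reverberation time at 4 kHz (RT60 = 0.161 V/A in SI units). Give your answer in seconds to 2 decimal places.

4.80 seconds

Equivalent absorption area: A = 1054.2*0.08 + 828*0.16 + 828*0.04 + 7.8*0.01 = 250.014 m².
Room volume: 7452 m³.
RT60 = 0.161 · V / A = 0.161 × 7452 / 250.014 = 4.80 s.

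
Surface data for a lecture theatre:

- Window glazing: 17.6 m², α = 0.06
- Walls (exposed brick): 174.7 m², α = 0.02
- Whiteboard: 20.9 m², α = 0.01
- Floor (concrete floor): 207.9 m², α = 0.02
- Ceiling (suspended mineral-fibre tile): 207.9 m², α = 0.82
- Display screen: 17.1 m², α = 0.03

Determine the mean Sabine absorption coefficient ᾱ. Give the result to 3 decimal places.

Total surface area S = 646.1 m².
A = 17.6·0.06 + 174.7·0.02 + 20.9·0.01 + 207.9·0.02 + 207.9·0.82 + 17.1·0.03 = 179.908 sabins.
ᾱ = A/S = 0.278.

0.278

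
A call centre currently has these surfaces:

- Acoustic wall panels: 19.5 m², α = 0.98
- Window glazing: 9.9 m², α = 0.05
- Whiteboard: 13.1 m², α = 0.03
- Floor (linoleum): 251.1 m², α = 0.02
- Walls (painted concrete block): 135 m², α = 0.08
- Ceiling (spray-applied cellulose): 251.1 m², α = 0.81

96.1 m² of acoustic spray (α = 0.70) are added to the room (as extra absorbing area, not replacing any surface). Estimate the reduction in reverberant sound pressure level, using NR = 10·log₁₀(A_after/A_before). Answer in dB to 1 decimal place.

1.1 dB

A_before = Σ Sᵢαᵢ = 19.5·0.98 + 9.9·0.05 + 13.1·0.03 + 251.1·0.02 + 135·0.08 + 251.1·0.81 = 239.211 sabins.
Treatment contributes 96.1·0.70 = 67.270 sabins.
New total A_after = 306.481 sabins.
Reduction = 10 log₁₀(A_after/A_before) = 10 log₁₀(1.2812) = 1.1 dB.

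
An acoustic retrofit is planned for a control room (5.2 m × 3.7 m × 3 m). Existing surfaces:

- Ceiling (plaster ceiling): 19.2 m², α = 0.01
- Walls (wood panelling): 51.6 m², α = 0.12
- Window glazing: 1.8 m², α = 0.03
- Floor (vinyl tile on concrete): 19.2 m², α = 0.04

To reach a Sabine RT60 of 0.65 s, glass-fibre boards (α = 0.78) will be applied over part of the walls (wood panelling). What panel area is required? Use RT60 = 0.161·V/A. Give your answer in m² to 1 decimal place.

Summing Sᵢαᵢ: 0.192 + 6.192 + 0.054 + 0.768 → A₁ = 7.206 sabins.
V = 57.72 m³. Target absorption A₂ = 0.161 × 57.72 / 0.65 = 14.297 sabins.
ΔA needed = 14.297 − 7.206 = 7.091 sabins.
Net gain per m²: Δα = 0.78 − 0.12 = 0.66.
Panel area = 7.091 / 0.66 = 10.7 m².

10.7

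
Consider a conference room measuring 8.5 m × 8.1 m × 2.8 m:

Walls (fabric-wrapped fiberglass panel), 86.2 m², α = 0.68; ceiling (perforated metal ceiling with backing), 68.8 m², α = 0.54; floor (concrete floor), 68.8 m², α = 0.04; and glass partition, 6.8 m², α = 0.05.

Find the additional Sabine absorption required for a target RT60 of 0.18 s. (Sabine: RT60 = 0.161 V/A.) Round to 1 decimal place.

Total absorption A₁ = 86.2·0.68 + 68.8·0.54 + 68.8·0.04 + 6.8·0.05
  = 58.616 + 37.152 + 2.752 + 0.340 = 98.860 m² sabins.
V = 192.78 m³. Required absorption A₂ = 0.161 × 192.78 / 0.18 = 172.431 sabins.
ΔA = A₂ − A₁ = 172.431 − 98.860 = 73.6 sabins.

73.6 sabins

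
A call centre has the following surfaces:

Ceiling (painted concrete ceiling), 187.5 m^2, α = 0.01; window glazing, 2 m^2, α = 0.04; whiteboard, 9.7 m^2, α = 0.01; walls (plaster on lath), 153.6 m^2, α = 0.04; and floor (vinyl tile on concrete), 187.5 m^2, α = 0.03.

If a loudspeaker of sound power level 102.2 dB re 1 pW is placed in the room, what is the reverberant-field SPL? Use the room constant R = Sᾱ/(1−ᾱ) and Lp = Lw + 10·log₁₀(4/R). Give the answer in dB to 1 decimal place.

96.7 dB

Σ(Sᵢαᵢ) = 187.5·0.01 + 2·0.04 + 9.7·0.01 + 153.6·0.04 + 187.5·0.03 = 13.821; total area S = 540.3 m^2.
ᾱ = 13.821/540.3 = 0.0256; R = Sᾱ/(1−ᾱ) = 13.821/(1−0.0256) = 14.184 m^2.
Lp = Lw + 10 log₁₀(4/R) = 102.2 -5.50 = 96.7 dB.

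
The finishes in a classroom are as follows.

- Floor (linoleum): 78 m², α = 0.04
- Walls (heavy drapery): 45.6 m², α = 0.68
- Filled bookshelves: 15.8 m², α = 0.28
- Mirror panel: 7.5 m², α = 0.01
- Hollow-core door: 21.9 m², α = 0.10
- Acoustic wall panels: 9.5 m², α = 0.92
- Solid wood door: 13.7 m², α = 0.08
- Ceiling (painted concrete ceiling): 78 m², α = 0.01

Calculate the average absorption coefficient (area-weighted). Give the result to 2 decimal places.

0.19

S = Σ Sᵢ = 78 + 45.6 + 15.8 + 7.5 + 21.9 + 9.5 + 13.7 + 78 = 270.0 m².
Weighted sum Σ Sα = 51.433.
ᾱ = 51.433 / 270.0 = 0.19.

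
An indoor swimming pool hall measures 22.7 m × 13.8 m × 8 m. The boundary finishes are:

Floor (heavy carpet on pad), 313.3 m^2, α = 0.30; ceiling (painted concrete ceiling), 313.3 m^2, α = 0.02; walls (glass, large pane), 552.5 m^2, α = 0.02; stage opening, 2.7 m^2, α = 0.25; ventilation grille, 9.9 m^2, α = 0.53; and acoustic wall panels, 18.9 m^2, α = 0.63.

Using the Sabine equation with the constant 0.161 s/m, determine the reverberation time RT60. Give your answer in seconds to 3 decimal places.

Total absorption A = 313.3*0.30 + 313.3*0.02 + 552.5*0.02 + 2.7*0.25 + 9.9*0.53 + 18.9*0.63
  = 93.990 + 6.266 + 11.050 + 0.675 + 5.247 + 11.907 = 129.135 m^2 sabins.
Volume V = 22.7 × 13.8 × 8 = 2506.08 m³.
RT60 = 0.161 · V / A = 0.161 × 2506.08 / 129.135 = 3.124 s.

3.124 sec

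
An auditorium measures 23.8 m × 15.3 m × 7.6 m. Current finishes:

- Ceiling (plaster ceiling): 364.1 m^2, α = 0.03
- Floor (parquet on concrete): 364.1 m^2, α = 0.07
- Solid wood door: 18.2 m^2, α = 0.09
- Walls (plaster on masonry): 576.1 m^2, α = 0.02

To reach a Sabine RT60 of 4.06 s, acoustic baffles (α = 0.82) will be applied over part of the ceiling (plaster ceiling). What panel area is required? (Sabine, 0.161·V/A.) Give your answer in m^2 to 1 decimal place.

76.2

Total absorption A₁ = 364.1×0.03 + 364.1×0.07 + 18.2×0.09 + 576.1×0.02
  = 10.923 + 25.487 + 1.638 + 11.522 = 49.570 m^2 sabins.
V = 2767.464 m³. Target absorption A₂ = 0.161 × 2767.464 / 4.06 = 109.744 sabins.
Absorption to add: 109.744 − 49.570 = 60.174 sabins.
Each m^2 of panel replacing the ceiling (plaster ceiling) adds (0.82 − 0.03) = 0.79 sabins.
Panel area = 60.174 / 0.79 = 76.2 m^2.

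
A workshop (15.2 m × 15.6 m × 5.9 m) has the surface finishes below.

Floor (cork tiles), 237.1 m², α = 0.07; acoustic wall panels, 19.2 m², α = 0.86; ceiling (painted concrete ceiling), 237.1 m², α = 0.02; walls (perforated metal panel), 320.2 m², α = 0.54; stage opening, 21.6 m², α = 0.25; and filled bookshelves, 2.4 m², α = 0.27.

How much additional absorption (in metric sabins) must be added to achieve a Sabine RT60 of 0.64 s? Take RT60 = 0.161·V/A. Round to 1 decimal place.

Total absorption A₁ = 237.1·0.07 + 19.2·0.86 + 237.1·0.02 + 320.2·0.54 + 21.6·0.25 + 2.4·0.27
  = 16.597 + 16.512 + 4.742 + 172.908 + 5.400 + 0.648 = 216.807 m² sabins.
For T = 0.64 s, need A₂ = 0.161·V/T = 0.161·1399.008/0.64 = 351.938 sabins.
Shortfall: 351.938 − 216.807 = 135.1 sabins.

135.1 sabins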